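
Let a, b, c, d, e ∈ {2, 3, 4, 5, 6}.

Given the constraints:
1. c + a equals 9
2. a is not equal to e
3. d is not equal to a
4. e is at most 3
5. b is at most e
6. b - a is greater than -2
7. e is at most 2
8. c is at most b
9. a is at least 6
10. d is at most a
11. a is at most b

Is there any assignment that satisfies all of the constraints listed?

From constraints 9 and 11: b ≥ a and a ≥ 6, so b ≥ 6. From constraints 5 and 7: b ≤ e and e ≤ 2, so b ≤ 2. But 2 < 6, so no value of b works.

Unsatisfiable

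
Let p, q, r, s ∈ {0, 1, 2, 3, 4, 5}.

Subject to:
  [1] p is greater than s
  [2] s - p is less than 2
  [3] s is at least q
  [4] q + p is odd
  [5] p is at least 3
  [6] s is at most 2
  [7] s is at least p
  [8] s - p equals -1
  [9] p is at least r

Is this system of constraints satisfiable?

From constraint 5: p ≥ 3. From constraints 6 and 7: p ≤ s and s ≤ 2, so p ≤ 2. But 2 < 3, so no value of p works.

Unsatisfiable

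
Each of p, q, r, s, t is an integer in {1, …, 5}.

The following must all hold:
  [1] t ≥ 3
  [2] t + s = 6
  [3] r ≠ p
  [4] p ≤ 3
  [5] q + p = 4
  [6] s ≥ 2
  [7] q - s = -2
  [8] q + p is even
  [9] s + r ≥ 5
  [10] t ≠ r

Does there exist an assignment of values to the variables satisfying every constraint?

Satisfiable

Setting (p, q, r, s, t) = (3, 1, 5, 3, 3) satisfies everything: constraint 2: t + s = 6; constraint 5: q + p = 4, and the others follow.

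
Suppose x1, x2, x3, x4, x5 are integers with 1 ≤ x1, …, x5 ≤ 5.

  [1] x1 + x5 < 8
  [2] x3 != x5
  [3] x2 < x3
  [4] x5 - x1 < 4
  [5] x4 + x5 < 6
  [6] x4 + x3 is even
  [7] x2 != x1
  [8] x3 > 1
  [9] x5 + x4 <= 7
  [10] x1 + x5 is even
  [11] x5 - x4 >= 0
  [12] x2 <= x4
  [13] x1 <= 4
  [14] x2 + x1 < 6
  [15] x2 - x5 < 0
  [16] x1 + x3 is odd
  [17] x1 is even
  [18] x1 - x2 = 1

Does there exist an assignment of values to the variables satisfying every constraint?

One satisfying assignment is x1 = 2, x2 = 1, x3 = 5, x4 = 1, x5 = 4.
For the less obvious constraints — constraint 1: x1 + x5 = 6; constraint 4: x5 - x1 = 2 — and the others hold by inspection.

Satisfiable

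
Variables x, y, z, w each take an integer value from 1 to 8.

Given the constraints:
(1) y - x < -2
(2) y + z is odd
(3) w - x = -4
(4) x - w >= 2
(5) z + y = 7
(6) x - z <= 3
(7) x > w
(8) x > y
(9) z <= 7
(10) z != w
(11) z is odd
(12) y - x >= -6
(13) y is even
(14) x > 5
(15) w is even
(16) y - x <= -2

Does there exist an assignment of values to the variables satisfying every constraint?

Satisfiable

Setting (x, y, z, w) = (6, 2, 5, 2) satisfies everything: constraint 1: y - x = -4; constraint 3: w - x = -4; constraint 4: x - w = 4, and the others follow.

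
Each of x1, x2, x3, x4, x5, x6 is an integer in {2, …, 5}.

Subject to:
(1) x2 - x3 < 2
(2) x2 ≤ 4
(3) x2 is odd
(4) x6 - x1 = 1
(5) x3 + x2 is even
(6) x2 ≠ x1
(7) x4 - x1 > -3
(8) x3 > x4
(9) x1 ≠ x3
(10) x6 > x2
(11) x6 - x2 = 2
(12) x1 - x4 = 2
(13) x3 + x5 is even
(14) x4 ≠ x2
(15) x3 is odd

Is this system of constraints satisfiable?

Satisfiable

The assignment x1 = 4, x2 = 3, x3 = 3, x4 = 2, x5 = 5, x6 = 5 works:
  constraint 1 holds since x2 - x3 = 0.
  constraint 4 holds since x6 - x1 = 1.
The rest check out directly.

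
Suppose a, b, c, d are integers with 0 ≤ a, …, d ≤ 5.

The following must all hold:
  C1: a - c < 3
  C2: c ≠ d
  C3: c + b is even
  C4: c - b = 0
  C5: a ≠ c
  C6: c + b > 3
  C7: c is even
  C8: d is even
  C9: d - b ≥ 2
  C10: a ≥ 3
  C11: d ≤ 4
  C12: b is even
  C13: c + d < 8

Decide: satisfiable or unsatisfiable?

Take a = 3, b = 2, c = 2, d = 4. Then constraint 1: a - c = 1; constraint 4: c - b = 0; constraint 6: c + b = 4, and every other listed constraint is also met.

Satisfiable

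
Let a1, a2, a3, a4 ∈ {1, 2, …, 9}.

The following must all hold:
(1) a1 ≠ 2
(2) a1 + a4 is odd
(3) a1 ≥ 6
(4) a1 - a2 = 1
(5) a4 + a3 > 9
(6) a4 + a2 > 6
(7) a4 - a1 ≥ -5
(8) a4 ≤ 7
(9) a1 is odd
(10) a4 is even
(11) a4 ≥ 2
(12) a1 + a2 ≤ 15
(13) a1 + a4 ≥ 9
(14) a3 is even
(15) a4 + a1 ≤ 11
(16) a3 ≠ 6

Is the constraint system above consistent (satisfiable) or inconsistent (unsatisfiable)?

One satisfying assignment is a1 = 7, a2 = 6, a3 = 8, a4 = 2.
For the less obvious constraints — constraint 4: a1 - a2 = 1; constraint 5: a4 + a3 = 10 — and the others hold by inspection.

Satisfiable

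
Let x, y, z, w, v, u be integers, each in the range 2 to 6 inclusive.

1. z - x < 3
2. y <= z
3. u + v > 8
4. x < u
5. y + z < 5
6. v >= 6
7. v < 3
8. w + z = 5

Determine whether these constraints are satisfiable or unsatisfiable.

Unsatisfiable

From constraint 6: v ≥ 6. From constraint 7: v ≤ 2. But 2 < 6, so no value of v works.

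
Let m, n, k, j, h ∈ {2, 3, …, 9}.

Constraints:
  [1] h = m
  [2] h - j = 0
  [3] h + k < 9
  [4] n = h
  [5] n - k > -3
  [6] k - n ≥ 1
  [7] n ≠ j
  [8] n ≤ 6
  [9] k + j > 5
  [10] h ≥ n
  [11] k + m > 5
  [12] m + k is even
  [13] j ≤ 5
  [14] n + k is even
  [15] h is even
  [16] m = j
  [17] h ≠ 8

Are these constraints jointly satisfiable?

From constraints 1, 4, and 16, n = h = m = j, so n = j. But constraint 7 says n ≠ j. Contradiction.

Unsatisfiable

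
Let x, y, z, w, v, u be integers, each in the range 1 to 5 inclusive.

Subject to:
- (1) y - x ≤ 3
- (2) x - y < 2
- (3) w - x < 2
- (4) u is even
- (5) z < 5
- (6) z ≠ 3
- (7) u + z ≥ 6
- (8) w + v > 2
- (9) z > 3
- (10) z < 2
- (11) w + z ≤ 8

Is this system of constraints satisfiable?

Unsatisfiable

From constraint 9: z ≥ 4. From constraint 10: z ≤ 1. But 1 < 4, so no value of z works.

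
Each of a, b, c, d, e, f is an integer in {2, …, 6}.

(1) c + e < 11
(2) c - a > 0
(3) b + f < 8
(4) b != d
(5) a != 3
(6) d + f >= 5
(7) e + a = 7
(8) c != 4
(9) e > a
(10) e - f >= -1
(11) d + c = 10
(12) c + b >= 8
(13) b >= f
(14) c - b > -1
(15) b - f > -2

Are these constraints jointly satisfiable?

Satisfiable

The assignment a = 2, b = 3, c = 5, d = 5, e = 5, f = 3 works:
  constraint 1 holds since c + e = 10.
  constraint 2 holds since c - a = 3.
The rest check out directly.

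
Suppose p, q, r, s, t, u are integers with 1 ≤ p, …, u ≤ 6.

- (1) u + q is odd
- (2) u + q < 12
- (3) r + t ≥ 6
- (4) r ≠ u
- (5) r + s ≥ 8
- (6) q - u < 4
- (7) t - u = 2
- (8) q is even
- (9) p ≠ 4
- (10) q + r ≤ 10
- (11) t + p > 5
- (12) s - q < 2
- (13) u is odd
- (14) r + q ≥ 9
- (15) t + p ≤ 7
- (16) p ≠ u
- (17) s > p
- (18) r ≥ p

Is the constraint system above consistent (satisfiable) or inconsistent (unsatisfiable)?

Satisfiable

Setting (p, q, r, s, t, u) = (1, 6, 4, 5, 5, 3) satisfies everything: constraint 2: u + q = 9; constraint 3: r + t = 9, and the others follow.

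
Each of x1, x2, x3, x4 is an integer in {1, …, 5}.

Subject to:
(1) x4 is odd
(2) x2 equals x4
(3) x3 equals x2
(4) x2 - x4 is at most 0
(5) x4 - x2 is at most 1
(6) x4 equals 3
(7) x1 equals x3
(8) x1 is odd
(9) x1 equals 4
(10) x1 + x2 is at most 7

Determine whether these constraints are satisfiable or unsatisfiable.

Unsatisfiable

Constraint 9 fixes x1 = 4 and constraint 6 fixes x4 = 3. Constraints 2, 3, and 7 give x1 = x3 = x2 = x4, so x1 = x4. But 4 ≠ 3 — contradiction.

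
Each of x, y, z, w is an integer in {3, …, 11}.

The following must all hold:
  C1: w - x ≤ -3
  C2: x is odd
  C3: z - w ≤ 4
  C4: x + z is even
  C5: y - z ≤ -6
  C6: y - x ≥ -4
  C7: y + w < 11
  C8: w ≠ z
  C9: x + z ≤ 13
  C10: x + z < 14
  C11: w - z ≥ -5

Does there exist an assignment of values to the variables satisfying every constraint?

Constraints 1, 3, 5, and 6 give y − x ≥ -4, x − w ≥ 3, w − z ≥ -4, z − y ≥ 6.
Adding all 4 inequalities: the left sides telescope to 0, and the right sides sum to (-4) + 3 + (-4) + 6 = 1. So 0 ≥ 1, which is false.

Unsatisfiable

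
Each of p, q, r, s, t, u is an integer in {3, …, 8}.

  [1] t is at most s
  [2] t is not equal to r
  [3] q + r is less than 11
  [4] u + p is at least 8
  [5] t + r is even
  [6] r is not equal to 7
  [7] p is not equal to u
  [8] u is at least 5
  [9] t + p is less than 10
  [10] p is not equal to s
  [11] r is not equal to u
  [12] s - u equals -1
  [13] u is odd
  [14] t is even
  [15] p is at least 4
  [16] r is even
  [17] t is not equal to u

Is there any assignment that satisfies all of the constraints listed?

Satisfiable

Take p = 4, q = 3, r = 6, s = 6, t = 4, u = 7. Then constraint 3: q + r = 9; constraint 4: u + p = 11; constraint 9: t + p = 8, and every other listed constraint is also met.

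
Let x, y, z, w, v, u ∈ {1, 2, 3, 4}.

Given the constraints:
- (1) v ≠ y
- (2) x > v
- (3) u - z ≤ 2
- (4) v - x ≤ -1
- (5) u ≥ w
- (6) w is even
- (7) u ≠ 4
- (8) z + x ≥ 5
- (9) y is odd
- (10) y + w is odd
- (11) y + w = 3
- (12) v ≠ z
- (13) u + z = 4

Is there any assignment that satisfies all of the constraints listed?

The assignment x = 4, y = 1, z = 1, w = 2, v = 3, u = 3 works:
  constraint 3 holds since u - z = 2.
  constraint 4 holds since v - x = -1.
The rest check out directly.

Satisfiable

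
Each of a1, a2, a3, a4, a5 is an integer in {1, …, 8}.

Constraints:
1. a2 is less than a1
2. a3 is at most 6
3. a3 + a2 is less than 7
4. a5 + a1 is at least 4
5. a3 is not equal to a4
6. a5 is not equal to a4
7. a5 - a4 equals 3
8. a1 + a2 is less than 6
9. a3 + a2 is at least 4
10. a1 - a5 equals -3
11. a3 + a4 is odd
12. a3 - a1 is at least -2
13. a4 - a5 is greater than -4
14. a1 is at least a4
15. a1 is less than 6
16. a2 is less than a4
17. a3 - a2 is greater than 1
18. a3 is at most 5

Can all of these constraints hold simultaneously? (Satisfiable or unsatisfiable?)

The assignment a1 = 2, a2 = 1, a3 = 3, a4 = 2, a5 = 5 works:
  constraint 3 holds since a3 + a2 = 4.
  constraint 4 holds since a5 + a1 = 7.
  constraint 7 holds since a5 - a4 = 3.
The rest check out directly.

Satisfiable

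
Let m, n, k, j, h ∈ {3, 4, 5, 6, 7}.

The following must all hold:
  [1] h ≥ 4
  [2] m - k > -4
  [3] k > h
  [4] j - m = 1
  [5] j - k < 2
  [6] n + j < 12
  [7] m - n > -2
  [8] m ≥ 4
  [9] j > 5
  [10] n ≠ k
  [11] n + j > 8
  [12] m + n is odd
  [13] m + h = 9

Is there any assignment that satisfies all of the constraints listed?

Satisfiable

Setting (m, n, k, j, h) = (5, 4, 6, 6, 4) satisfies everything: constraint 2: m - k = -1; constraint 4: j - m = 1; constraint 5: j - k = 0, and the others follow.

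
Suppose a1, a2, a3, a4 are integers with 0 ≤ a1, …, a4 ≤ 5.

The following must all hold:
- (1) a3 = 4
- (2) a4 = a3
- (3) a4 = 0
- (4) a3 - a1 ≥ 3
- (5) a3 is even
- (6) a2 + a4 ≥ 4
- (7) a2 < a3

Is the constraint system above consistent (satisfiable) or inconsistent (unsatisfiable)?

Unsatisfiable

Constraint 3 fixes a4 = 0 and constraint 1 fixes a3 = 4, but constraint 2 requires a4 = a3. Since 0 ≠ 4, contradiction.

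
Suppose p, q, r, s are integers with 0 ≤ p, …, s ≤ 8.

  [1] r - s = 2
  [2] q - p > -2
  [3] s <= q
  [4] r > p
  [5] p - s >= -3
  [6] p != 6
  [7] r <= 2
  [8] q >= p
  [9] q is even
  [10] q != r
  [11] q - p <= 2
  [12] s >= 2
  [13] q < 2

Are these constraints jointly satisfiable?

Unsatisfiable

From constraints 3 and 12: q ≥ s and s ≥ 2, so q ≥ 2. From constraint 13: q ≤ 1. But 1 < 2, so no value of q works.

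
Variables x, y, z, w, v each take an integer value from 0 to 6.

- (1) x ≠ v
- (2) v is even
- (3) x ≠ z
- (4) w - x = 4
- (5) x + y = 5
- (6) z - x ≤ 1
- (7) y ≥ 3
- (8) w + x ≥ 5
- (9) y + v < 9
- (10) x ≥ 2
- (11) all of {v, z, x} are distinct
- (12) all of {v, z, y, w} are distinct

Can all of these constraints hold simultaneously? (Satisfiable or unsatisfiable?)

Satisfiable

One satisfying assignment is x = 2, y = 3, z = 1, w = 6, v = 4.
For the less obvious constraints — constraint 4: w - x = 4; constraint 5: x + y = 5 — and the others hold by inspection.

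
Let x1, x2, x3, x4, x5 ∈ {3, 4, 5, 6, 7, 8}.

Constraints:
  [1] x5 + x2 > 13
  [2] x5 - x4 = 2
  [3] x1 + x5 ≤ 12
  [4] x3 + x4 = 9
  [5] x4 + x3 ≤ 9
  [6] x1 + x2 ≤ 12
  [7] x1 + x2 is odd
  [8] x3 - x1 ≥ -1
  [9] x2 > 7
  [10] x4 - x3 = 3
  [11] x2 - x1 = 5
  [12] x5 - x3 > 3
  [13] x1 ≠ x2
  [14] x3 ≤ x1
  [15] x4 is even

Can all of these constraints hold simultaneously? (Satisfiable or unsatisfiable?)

Satisfiable

The assignment x1 = 3, x2 = 8, x3 = 3, x4 = 6, x5 = 8 works:
  constraint 1 holds since x5 + x2 = 16.
  constraint 2 holds since x5 - x4 = 2.
The rest check out directly.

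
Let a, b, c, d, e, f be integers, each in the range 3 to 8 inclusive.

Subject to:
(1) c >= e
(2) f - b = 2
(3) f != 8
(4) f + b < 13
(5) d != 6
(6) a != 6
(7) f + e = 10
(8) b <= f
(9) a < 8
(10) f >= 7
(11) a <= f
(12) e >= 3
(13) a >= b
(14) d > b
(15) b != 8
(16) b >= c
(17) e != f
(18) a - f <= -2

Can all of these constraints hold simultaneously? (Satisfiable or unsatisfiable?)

Satisfiable

Take a = 5, b = 5, c = 3, d = 8, e = 3, f = 7. Then constraint 2: f - b = 2; constraint 4: f + b = 12; constraint 7: f + e = 10, and every other listed constraint is also met.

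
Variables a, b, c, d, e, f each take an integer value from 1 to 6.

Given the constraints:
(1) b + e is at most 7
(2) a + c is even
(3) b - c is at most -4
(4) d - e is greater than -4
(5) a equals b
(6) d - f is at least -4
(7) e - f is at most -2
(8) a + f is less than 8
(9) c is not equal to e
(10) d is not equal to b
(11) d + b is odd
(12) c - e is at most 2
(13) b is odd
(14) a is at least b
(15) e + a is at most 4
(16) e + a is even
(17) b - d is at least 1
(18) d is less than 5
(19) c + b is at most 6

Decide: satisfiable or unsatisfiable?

Unsatisfiable

Constraints 3, 6, 7, 12, and 17 give c − b ≥ 4, b − d ≥ 1, d − f ≥ -4, f − e ≥ 2, e − c ≥ -2.
Adding all 5 inequalities: the left sides telescope to 0, and the right sides sum to 4 + 1 + (-4) + 2 + (-2) = 1. So 0 ≥ 1, which is false.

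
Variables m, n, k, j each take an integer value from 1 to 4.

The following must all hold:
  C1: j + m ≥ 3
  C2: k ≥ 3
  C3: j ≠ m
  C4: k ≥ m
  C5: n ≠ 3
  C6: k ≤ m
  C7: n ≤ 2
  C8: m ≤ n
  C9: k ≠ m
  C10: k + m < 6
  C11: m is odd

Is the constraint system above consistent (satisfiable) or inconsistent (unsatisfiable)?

From constraints 2 and 6: m ≥ k and k ≥ 3, so m ≥ 3. From constraints 7 and 8: m ≤ n and n ≤ 2, so m ≤ 2. But 2 < 3, so no value of m works.

Unsatisfiable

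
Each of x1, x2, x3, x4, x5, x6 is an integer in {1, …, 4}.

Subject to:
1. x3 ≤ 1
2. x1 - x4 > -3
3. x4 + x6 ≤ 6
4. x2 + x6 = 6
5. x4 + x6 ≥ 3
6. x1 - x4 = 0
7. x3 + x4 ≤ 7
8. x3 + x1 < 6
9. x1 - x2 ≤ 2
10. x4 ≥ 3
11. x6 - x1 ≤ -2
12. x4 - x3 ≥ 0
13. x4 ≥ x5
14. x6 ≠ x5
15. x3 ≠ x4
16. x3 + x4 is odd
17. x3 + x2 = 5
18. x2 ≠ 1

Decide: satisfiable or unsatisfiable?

The assignment x1 = 4, x2 = 4, x3 = 1, x4 = 4, x5 = 3, x6 = 2 works:
  constraint 2 holds since x1 - x4 = 0.
  constraint 3 holds since x4 + x6 = 6.
  constraint 4 holds since x2 + x6 = 6.
The rest check out directly.

Satisfiable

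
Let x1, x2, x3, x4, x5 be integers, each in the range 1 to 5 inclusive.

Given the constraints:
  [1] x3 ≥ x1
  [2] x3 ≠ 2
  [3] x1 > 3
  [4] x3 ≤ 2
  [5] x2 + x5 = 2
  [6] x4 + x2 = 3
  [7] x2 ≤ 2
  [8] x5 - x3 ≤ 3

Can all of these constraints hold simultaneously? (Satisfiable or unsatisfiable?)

Unsatisfiable

From constraint 3: x1 ≥ 4. From constraints 1 and 4: x1 ≤ x3 and x3 ≤ 2, so x1 ≤ 2. But 2 < 4, so no value of x1 works.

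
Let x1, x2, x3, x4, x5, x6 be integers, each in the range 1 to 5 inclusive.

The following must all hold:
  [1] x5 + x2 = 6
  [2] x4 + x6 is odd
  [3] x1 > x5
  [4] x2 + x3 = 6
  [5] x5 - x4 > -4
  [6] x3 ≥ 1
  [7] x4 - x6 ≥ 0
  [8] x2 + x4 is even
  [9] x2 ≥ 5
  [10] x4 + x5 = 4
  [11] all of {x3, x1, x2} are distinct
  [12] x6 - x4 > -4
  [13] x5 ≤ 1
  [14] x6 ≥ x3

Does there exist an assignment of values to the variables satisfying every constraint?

Satisfiable

The assignment x1 = 2, x2 = 5, x3 = 1, x4 = 3, x5 = 1, x6 = 2 works:
  constraint 1 holds since x5 + x2 = 6.
  constraint 4 holds since x2 + x3 = 6.
The rest check out directly.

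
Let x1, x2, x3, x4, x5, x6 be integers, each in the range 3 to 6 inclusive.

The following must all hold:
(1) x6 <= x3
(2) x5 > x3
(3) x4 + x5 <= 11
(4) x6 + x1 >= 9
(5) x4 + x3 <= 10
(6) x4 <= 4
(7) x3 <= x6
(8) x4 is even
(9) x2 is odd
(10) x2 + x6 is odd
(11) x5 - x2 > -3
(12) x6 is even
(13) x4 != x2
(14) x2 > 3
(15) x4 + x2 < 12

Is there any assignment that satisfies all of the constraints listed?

Try x1 = 5, x2 = 5, x3 = 4, x4 = 4, x5 = 5, x6 = 4.
Check constraint 3: x4 + x5 = 9; constraint 4: x6 + x1 = 9. The remaining constraints are straightforward to verify.

Satisfiable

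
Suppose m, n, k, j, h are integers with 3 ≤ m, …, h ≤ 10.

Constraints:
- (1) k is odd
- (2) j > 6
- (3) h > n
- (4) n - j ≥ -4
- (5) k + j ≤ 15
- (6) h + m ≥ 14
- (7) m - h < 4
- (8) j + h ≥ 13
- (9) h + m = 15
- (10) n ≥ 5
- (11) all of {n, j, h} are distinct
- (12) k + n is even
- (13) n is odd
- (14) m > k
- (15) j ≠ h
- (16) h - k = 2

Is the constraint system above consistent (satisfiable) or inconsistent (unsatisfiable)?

Satisfiable

Setting (m, n, k, j, h) = (8, 5, 5, 9, 7) satisfies everything: constraint 4: n - j = -4; constraint 5: k + j = 14, and the others follow.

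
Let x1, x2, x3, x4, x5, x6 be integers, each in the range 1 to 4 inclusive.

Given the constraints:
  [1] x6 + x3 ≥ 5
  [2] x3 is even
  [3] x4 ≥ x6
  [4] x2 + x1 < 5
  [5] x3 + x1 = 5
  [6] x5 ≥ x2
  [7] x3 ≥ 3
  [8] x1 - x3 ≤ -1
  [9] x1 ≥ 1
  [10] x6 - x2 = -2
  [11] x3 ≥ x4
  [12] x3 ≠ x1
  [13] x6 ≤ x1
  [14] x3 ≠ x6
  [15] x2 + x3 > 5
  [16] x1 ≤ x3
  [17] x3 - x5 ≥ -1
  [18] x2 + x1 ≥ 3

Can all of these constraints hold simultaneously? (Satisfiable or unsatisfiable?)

Satisfiable

Setting (x1, x2, x3, x4, x5, x6) = (1, 3, 4, 1, 4, 1) satisfies everything: constraint 1: x6 + x3 = 5; constraint 4: x2 + x1 = 4, and the others follow.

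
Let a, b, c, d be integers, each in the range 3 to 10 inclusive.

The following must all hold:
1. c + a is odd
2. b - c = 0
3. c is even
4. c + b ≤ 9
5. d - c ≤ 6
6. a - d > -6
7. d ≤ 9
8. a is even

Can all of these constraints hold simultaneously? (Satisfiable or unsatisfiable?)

Unsatisfiable

Constraint 3 makes c even and constraint 8 makes a even, so c + a must be even. Constraint 1 says c + a is odd — contradiction.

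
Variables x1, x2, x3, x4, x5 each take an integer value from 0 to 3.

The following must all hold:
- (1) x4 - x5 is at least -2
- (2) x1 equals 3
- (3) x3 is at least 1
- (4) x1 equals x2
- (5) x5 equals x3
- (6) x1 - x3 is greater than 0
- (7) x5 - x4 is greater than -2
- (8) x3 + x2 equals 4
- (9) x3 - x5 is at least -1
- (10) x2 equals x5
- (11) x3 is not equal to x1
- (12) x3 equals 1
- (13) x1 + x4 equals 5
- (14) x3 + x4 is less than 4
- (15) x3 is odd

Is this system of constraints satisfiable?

Unsatisfiable

Constraint 2 fixes x1 = 3 and constraint 12 fixes x3 = 1. Constraints 4, 5, and 10 give x1 = x2 = x5 = x3, so x1 = x3. But 3 ≠ 1 — contradiction.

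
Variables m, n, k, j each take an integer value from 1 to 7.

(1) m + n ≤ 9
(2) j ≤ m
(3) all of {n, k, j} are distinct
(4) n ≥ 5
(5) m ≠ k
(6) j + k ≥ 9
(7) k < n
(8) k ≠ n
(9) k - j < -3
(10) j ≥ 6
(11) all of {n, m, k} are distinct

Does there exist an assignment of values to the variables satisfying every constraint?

Unsatisfiable

From constraints 2 and 10: m ≥ j ≥ 6. From constraint 4: n ≥ 5. Hence m + n ≥ 11. But constraint 1 requires m + n ≤ 9, and 9 < 11. Contradiction.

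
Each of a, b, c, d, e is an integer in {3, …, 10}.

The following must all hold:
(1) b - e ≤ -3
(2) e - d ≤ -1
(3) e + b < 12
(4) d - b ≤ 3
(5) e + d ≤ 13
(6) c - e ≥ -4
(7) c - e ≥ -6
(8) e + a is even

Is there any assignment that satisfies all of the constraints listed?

Constraints 1, 2, and 4 give b − d ≥ -3, d − e ≥ 1, e − b ≥ 3.
Adding all 3 inequalities: the left sides telescope to 0, and the right sides sum to (-3) + 1 + 3 = 1. So 0 ≥ 1, which is false.

Unsatisfiable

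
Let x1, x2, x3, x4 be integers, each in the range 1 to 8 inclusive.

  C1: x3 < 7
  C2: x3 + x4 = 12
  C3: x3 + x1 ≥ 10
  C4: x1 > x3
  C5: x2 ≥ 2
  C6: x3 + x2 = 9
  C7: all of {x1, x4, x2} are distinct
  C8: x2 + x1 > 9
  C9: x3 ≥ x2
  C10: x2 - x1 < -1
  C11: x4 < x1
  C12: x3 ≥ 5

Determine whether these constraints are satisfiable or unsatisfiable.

Setting (x1, x2, x3, x4) = (7, 3, 6, 6) satisfies everything: constraint 2: x3 + x4 = 12; constraint 3: x3 + x1 = 13; constraint 6: x3 + x2 = 9, and the others follow.

Satisfiable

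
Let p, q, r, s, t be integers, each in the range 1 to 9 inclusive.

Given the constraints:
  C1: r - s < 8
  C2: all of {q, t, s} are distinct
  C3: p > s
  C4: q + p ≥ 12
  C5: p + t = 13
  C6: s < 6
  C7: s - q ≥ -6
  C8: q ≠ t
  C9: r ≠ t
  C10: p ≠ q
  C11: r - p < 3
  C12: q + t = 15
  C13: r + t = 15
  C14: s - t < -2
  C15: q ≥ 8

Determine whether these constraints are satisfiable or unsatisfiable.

The assignment p = 6, q = 8, r = 8, s = 2, t = 7 works:
  constraint 1 holds since r - s = 6.
  constraint 4 holds since q + p = 14.
The rest check out directly.

Satisfiable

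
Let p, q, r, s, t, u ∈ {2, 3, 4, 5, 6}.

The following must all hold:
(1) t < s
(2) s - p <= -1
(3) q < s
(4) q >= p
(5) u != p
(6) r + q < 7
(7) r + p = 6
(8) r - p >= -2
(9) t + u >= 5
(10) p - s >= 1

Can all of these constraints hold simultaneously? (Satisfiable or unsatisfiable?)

Constraints 2, 3, and 4 give p ≤ q, q < s, s < p. Chaining: p ≤ q < s < p, which forces p < p — impossible.

Unsatisfiable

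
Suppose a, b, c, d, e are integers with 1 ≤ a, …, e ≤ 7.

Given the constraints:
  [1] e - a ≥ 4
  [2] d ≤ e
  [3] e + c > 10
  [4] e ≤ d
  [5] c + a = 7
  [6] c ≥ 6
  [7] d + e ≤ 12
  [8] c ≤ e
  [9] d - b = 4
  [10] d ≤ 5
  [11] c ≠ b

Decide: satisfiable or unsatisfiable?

Unsatisfiable

From constraints 6 and 8: e ≥ c and c ≥ 6, so e ≥ 6. From constraints 4 and 10: e ≤ d and d ≤ 5, so e ≤ 5. But 5 < 6, so no value of e works.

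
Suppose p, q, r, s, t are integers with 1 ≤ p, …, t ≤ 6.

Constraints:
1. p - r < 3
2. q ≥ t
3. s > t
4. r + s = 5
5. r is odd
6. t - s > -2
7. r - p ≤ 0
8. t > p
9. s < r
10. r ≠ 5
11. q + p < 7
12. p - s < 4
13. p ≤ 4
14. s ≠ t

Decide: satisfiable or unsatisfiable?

Unsatisfiable

Constraints 3, 7, 8, and 9 give p < t, t < s, s < r, r ≤ p. Chaining: p < t < s < r ≤ p, which forces p < p — impossible.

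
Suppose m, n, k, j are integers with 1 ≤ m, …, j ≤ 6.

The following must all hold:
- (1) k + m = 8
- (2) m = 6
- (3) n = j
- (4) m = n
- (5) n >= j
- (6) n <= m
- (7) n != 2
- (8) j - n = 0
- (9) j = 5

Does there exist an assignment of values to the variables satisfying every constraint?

Unsatisfiable

Constraint 2 fixes m = 6 and constraint 9 fixes j = 5. Constraints 3 and 4 give m = n = j, so m = j. But 6 ≠ 5 — contradiction.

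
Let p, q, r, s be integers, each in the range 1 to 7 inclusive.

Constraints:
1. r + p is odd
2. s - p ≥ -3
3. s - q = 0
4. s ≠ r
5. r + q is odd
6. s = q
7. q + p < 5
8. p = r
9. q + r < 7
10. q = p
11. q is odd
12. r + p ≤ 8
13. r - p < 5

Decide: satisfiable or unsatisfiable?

From constraints 6, 8, and 10, s = q = p = r, so s = r. But constraint 4 says s ≠ r. Contradiction.

Unsatisfiable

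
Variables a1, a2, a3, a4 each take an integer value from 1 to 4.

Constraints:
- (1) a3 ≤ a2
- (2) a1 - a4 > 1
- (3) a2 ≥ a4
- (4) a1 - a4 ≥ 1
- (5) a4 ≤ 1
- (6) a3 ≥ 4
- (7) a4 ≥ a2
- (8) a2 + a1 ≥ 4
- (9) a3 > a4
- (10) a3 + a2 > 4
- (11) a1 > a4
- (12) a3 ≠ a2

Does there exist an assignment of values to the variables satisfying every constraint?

Unsatisfiable

From constraints 1 and 6: a2 ≥ a3 and a3 ≥ 4, so a2 ≥ 4. From constraints 5 and 7: a2 ≤ a4 and a4 ≤ 1, so a2 ≤ 1. But 1 < 4, so no value of a2 works.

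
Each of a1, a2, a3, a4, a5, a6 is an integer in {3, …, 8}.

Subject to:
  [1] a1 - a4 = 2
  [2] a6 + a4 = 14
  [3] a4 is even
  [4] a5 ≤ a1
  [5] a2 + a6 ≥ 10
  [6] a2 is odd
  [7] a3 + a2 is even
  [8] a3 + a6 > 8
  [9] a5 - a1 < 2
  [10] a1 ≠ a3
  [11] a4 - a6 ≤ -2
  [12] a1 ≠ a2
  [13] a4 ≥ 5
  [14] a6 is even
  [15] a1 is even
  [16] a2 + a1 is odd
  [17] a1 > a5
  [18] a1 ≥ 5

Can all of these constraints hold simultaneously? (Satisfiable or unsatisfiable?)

The assignment a1 = 8, a2 = 5, a3 = 3, a4 = 6, a5 = 7, a6 = 8 works:
  constraint 1 holds since a1 - a4 = 2.
  constraint 2 holds since a6 + a4 = 14.
  constraint 5 holds since a2 + a6 = 13.
The rest check out directly.

Satisfiable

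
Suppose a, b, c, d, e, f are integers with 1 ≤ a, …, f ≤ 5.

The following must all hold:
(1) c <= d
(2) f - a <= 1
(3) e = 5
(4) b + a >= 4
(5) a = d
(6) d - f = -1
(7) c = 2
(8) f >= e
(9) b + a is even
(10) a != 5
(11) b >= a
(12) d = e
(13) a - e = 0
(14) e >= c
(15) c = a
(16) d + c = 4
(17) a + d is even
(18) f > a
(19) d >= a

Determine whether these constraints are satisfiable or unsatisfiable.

Unsatisfiable

Constraint 7 fixes c = 2 and constraint 3 fixes e = 5. Constraints 5, 12, and 15 give c = a = d = e, so c = e. But 2 ≠ 5 — contradiction.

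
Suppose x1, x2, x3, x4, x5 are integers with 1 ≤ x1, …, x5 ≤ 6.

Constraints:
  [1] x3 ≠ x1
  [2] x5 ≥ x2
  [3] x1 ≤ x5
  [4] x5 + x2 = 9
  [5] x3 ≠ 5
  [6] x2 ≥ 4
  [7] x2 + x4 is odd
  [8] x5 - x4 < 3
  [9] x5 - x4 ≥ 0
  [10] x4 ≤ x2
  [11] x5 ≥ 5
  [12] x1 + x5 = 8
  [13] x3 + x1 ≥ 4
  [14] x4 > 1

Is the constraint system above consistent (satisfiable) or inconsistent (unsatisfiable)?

The assignment x1 = 3, x2 = 4, x3 = 4, x4 = 3, x5 = 5 works:
  constraint 4 holds since x5 + x2 = 9.
  constraint 8 holds since x5 - x4 = 2.
The rest check out directly.

Satisfiable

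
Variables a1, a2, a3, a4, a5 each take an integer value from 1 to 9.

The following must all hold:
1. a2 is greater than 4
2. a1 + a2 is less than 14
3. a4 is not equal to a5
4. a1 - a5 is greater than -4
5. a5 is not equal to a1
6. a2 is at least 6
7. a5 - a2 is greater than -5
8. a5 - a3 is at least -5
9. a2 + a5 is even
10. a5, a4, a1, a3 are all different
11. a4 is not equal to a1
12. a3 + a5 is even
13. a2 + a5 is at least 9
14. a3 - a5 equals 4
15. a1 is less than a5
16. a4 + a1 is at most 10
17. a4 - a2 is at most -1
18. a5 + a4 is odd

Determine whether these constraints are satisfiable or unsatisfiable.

Setting (a1, a2, a3, a4, a5) = (4, 7, 9, 6, 5) satisfies everything: constraint 2: a1 + a2 = 11; constraint 4: a1 - a5 = -1, and the others follow.

Satisfiable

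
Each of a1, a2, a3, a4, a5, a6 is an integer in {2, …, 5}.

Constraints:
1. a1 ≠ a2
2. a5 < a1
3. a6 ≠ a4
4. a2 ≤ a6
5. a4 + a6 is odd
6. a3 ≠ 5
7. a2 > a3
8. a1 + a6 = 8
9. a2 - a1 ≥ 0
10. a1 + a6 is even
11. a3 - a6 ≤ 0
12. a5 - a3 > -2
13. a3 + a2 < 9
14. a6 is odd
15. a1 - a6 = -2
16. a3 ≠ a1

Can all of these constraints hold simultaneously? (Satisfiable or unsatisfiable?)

Satisfiable

One satisfying assignment is a1 = 3, a2 = 5, a3 = 2, a4 = 2, a5 = 2, a6 = 5.
For the less obvious constraints — constraint 8: a1 + a6 = 8; constraint 9: a2 - a1 = 2; constraint 11: a3 - a6 = -3 — and the others hold by inspection.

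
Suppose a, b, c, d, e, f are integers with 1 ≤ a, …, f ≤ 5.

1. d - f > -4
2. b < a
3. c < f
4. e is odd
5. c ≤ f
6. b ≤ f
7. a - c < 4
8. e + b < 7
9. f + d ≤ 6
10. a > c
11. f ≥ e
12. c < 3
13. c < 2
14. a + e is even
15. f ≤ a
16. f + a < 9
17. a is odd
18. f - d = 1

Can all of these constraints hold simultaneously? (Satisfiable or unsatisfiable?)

Take a = 3, b = 2, c = 1, d = 2, e = 3, f = 3. Then constraint 1: d - f = -1; constraint 7: a - c = 2; constraint 8: e + b = 5, and every other listed constraint is also met.

Satisfiable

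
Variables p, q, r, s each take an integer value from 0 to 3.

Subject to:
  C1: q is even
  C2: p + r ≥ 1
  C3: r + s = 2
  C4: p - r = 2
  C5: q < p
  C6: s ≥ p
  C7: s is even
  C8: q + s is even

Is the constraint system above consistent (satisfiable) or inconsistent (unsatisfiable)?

Satisfiable

Take p = 2, q = 0, r = 0, s = 2. Then constraint 2: p + r = 2; constraint 3: r + s = 2; constraint 4: p - r = 2, and every other listed constraint is also met.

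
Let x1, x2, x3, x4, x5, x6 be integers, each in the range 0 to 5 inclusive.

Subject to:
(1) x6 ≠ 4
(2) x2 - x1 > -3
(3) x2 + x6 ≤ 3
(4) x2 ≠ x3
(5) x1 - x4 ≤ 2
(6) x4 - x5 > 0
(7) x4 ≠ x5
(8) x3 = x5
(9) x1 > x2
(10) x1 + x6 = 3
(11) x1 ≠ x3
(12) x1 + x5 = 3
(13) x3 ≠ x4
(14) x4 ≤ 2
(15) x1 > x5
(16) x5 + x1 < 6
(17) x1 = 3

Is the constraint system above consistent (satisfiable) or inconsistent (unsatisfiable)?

One satisfying assignment is x1 = 3, x2 = 2, x3 = 0, x4 = 2, x5 = 0, x6 = 0.
For the less obvious constraints — constraint 2: x2 - x1 = -1; constraint 3: x2 + x6 = 2 — and the others hold by inspection.

Satisfiable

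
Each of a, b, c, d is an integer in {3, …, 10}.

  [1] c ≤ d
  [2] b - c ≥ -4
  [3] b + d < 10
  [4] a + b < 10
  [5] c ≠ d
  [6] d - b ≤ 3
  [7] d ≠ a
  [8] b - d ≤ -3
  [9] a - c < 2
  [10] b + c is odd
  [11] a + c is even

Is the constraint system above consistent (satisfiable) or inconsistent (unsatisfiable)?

Satisfiable

Take a = 4, b = 3, c = 4, d = 6. Then constraint 2: b - c = -1; constraint 3: b + d = 9; constraint 4: a + b = 7, and every other listed constraint is also met.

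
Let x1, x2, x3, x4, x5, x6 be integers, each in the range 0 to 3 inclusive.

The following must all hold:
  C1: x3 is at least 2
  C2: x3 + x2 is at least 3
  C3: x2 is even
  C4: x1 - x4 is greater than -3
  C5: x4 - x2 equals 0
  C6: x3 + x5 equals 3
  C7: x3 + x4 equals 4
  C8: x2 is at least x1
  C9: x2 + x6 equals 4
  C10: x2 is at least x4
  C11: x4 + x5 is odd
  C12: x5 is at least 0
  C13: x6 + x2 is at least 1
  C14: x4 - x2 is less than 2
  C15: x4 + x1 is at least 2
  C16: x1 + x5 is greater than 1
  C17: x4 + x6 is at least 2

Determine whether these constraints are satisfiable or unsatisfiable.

Setting (x1, x2, x3, x4, x5, x6) = (2, 2, 2, 2, 1, 2) satisfies everything: constraint 2: x3 + x2 = 4; constraint 4: x1 - x4 = 0; constraint 5: x4 - x2 = 0, and the others follow.

Satisfiable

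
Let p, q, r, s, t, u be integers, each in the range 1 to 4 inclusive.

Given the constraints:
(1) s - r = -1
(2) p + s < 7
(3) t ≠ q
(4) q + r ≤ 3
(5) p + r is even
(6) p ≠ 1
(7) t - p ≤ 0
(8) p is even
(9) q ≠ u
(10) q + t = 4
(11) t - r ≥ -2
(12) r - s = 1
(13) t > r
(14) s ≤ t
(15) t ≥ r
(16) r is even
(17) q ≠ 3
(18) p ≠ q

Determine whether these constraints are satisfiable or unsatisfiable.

Take p = 4, q = 1, r = 2, s = 1, t = 3, u = 4. Then constraint 1: s - r = -1; constraint 2: p + s = 5; constraint 4: q + r = 3, and every other listed constraint is also met.

Satisfiable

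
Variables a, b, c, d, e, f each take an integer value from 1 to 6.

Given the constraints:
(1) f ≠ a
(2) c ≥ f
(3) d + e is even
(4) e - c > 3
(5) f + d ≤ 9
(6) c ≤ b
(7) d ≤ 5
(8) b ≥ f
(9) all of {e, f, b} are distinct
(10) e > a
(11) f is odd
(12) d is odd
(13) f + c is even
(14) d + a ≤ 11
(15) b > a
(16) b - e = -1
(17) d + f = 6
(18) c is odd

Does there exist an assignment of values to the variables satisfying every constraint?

Try a = 3, b = 4, c = 1, d = 5, e = 5, f = 1.
Check constraint 4: e - c = 4; constraint 5: f + d = 6. The remaining constraints are straightforward to verify.

Satisfiable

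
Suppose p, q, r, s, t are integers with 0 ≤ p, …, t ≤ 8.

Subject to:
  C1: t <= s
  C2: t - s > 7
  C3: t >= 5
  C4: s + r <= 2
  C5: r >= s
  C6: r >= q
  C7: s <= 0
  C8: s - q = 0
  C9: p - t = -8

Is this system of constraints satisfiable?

Unsatisfiable

From constraint 3: t ≥ 5. From constraints 1 and 7: t ≤ s and s ≤ 0, so t ≤ 0. But 0 < 5, so no value of t works.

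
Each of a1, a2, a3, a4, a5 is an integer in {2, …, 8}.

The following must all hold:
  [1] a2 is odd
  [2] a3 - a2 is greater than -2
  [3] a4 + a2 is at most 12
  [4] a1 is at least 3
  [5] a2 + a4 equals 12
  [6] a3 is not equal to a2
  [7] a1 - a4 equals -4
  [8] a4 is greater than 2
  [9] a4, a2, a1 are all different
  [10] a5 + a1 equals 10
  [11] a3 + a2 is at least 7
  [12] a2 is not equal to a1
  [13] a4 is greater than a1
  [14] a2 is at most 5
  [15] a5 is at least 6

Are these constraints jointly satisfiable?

Satisfiable

Setting (a1, a2, a3, a4, a5) = (3, 5, 4, 7, 7) satisfies everything: constraint 2: a3 - a2 = -1; constraint 3: a4 + a2 = 12, and the others follow.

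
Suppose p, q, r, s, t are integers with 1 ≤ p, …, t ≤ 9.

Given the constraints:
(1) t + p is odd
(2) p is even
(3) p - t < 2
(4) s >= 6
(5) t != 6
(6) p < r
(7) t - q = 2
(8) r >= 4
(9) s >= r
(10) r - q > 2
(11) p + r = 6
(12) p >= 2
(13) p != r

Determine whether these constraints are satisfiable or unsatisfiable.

Setting (p, q, r, s, t) = (2, 1, 4, 8, 3) satisfies everything: constraint 3: p - t = -1; constraint 7: t - q = 2; constraint 10: r - q = 3, and the others follow.

Satisfiable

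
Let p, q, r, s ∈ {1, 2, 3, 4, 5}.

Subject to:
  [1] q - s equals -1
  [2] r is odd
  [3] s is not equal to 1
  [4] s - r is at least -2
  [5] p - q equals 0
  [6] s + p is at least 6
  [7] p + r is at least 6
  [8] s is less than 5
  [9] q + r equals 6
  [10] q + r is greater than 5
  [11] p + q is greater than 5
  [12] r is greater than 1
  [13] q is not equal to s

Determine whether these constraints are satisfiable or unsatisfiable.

Setting (p, q, r, s) = (3, 3, 3, 4) satisfies everything: constraint 1: q - s = -1; constraint 4: s - r = 1, and the others follow.

Satisfiable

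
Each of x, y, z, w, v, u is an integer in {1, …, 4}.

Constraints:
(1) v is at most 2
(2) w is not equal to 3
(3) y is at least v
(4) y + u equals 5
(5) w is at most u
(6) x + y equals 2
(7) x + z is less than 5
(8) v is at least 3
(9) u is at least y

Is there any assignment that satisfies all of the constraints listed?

Unsatisfiable

From constraint 8: v ≥ 3. From constraint 1: v ≤ 2. But 2 < 3, so no value of v works.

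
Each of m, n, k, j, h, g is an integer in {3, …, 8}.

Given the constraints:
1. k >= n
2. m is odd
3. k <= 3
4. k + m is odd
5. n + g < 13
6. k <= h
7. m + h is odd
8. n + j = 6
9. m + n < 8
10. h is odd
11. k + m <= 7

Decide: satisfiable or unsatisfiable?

Constraint 2 makes m odd and constraint 10 makes h odd, so m + h must be even. Constraint 7 says m + h is odd — contradiction.

Unsatisfiable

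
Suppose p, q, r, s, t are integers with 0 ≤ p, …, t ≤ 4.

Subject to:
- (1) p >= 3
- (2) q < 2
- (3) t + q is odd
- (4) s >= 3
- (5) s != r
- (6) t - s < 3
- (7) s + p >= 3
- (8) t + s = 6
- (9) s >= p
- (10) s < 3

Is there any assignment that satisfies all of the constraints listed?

Unsatisfiable

From constraints 1 and 9: s ≥ p and p ≥ 3, so s ≥ 3. From constraint 10: s ≤ 2. But 2 < 3, so no value of s works.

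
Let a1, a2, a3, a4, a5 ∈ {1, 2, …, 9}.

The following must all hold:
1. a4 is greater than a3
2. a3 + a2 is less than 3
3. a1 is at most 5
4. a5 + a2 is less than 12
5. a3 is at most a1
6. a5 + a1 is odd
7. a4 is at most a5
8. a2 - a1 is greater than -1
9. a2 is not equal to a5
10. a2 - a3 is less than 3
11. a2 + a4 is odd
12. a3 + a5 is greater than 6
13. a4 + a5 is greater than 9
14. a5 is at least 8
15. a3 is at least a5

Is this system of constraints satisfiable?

From constraints 14 and 15: a3 ≥ a5 and a5 ≥ 8, so a3 ≥ 8. From constraints 3 and 5: a3 ≤ a1 and a1 ≤ 5, so a3 ≤ 5. But 5 < 8, so no value of a3 works.

Unsatisfiable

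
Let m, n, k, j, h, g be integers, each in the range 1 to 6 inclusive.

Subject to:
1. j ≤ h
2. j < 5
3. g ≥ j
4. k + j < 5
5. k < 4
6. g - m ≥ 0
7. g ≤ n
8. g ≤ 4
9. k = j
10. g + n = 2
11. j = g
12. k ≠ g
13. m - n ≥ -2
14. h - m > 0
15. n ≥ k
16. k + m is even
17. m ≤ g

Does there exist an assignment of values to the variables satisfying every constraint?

From constraints 9 and 11, k = j = g, so k = g. But constraint 12 says k ≠ g. Contradiction.

Unsatisfiable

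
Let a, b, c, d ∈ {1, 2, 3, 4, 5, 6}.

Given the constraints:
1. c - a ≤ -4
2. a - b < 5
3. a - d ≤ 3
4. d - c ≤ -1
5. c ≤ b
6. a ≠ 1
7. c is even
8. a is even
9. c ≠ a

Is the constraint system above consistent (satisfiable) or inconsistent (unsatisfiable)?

Unsatisfiable

Constraints 1, 3, and 4 give c − d ≥ 1, d − a ≥ -3, a − c ≥ 4.
Adding all 3 inequalities: the left sides telescope to 0, and the right sides sum to 1 + (-3) + 4 = 2. So 0 ≥ 2, which is false.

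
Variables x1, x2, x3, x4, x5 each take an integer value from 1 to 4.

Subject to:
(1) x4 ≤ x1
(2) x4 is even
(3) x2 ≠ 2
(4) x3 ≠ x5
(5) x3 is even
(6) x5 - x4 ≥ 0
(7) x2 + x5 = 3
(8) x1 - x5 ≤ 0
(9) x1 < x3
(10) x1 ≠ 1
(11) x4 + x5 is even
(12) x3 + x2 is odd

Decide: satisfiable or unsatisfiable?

The assignment x1 = 2, x2 = 1, x3 = 4, x4 = 2, x5 = 2 works:
  constraint 6 holds since x5 - x4 = 0.
  constraint 7 holds since x2 + x5 = 3.
The rest check out directly.

Satisfiable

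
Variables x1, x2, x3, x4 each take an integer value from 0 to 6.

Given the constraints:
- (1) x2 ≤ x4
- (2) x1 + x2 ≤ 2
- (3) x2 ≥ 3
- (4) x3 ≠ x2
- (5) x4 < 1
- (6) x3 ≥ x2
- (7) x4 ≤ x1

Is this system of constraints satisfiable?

From constraints 1 and 3: x4 ≥ x2 and x2 ≥ 3, so x4 ≥ 3. From constraint 5: x4 ≤ 0. But 0 < 3, so no value of x4 works.

Unsatisfiable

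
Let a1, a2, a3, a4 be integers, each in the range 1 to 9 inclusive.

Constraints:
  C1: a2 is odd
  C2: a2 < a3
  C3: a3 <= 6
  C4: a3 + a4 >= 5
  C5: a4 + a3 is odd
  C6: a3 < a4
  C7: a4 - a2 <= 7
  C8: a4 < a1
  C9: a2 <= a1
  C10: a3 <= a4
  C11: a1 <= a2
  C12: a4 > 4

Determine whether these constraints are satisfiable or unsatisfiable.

Unsatisfiable

Constraints 2, 6, 8, and 11 give a3 < a4, a4 < a1, a1 ≤ a2, a2 < a3. Chaining: a3 < a4 < a1 ≤ a2 < a3, which forces a3 < a3 — impossible.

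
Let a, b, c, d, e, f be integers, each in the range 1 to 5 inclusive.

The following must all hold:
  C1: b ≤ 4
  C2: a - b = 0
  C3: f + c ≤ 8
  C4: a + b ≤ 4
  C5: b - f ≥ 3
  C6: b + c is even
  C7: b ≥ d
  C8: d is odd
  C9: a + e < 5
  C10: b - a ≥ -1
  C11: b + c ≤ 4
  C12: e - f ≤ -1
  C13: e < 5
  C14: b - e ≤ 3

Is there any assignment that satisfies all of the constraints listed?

Unsatisfiable

Constraints 5, 12, and 14 give e − b ≥ -3, b − f ≥ 3, f − e ≥ 1.
Adding all 3 inequalities: the left sides telescope to 0, and the right sides sum to (-3) + 3 + 1 = 1. So 0 ≥ 1, which is false.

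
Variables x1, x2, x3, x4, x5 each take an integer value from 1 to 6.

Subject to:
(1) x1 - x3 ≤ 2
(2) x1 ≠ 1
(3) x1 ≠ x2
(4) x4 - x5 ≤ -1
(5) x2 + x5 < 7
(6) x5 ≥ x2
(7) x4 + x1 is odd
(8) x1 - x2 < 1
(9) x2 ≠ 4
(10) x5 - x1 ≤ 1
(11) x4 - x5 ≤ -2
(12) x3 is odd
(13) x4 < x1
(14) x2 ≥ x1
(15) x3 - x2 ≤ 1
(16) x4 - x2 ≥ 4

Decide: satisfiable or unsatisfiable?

Unsatisfiable

Constraints 1, 10, 11, 15, and 16 give x1 − x5 ≥ -1, x5 − x4 ≥ 2, x4 − x2 ≥ 4, x2 − x3 ≥ -1, x3 − x1 ≥ -2.
Adding all 5 inequalities: the left sides telescope to 0, and the right sides sum to (-1) + 2 + 4 + (-1) + (-2) = 2. So 0 ≥ 2, which is false.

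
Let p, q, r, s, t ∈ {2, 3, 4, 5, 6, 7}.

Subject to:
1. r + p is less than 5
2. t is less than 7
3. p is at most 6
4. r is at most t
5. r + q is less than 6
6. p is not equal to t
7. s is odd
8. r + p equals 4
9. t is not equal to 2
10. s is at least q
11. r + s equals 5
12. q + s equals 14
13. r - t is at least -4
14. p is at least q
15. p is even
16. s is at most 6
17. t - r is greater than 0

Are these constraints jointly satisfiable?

From constraints 3 and 14: q ≤ p ≤ 6. From constraint 16: s ≤ 6. Hence q + s ≤ 12. But constraint 12 requires q + s = 14, and 14 > 12. Contradiction.

Unsatisfiable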